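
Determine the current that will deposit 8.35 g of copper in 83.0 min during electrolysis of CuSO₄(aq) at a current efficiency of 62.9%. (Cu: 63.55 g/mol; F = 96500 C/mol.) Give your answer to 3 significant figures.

8.10 A

n(Cu) = 8.35 / 63.55 = 0.1314 mol
Cu²⁺ + 2e⁻ → Cu, so n(e⁻) = 2 × 0.1314 = 0.2628 mol
Q = 0.2628 × 96500 / 0.629 = 40320 C
I = Q / t = 40320 / 4980 s = 8.10 A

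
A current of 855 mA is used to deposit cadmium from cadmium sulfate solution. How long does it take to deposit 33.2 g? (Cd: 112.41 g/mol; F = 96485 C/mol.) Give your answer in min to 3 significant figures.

1110 min

n(Cd) = 33.2 / 112.41 = 0.2953 mol
Cd²⁺ + 2e⁻ → Cd, so n(e⁻) = 2 × 0.2953 = 0.5906 mol
Q = 0.5906 × 96485 = 56980 C
t = Q / I = 56980 / 0.855 = 66640 s = 1110 min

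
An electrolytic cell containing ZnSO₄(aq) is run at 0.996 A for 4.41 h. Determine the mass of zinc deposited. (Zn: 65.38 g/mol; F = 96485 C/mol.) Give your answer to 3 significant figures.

5.36 g

Charge passed = 0.996 × 15876 = 15810 C
n(e⁻) = 15810 / 96485 = 0.1639 mol
Zn²⁺ + 2e⁻ → Zn, so n(Zn) = 0.1639 / 2 = 0.08195 mol
m = 0.08195 × 65.38 = 5.36 g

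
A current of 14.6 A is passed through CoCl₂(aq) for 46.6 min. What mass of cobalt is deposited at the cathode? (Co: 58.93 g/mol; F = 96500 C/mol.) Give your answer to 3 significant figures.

12.5 g

Charge passed = 14.6 × 2796 = 40820 C
n(e⁻) = 40820 / 96500 = 0.4230 mol
Co²⁺ + 2e⁻ → Co, so n(Co) = 0.4230 / 2 = 0.2115 mol
m = 0.2115 × 58.93 = 12.5 g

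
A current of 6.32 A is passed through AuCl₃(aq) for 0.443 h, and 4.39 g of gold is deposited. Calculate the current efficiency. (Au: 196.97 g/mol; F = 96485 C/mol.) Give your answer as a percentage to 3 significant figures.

Q = 6.32 × 1594.8 = 10080 C
n(e⁻) = 10080 / 96485 = 0.1045 mol
Au³⁺ + 3e⁻ → Au, so theoretical n(Au) = 0.03483 mol → 6.860 g
Efficiency = 4.39 / 6.860 = 0.6399 = 64.0%

64.0%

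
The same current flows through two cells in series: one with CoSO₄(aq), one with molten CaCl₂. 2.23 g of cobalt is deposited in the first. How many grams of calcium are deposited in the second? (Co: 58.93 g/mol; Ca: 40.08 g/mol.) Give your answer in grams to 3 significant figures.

n(Co) = 2.23 / 58.93 = 0.03784 mol
Co²⁺ + 2e⁻ → Co, so n(e⁻) = 2 × 0.03784 = 0.07568 mol
Since the cells are in series, n(e⁻) in the Ca cell is also 0.07568 mol.
Ca²⁺ + 2e⁻ → Ca, so n(Ca) = 0.07568 / 2 = 0.03784 mol
m(Ca) = 0.03784 × 40.08 = 1.52 g

1.52 g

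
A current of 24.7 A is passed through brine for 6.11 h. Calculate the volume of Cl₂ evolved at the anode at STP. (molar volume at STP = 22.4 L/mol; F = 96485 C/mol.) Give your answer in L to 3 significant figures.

63.1 L

Q = 24.7 A × 21996 s = 5.433×10^5 C
n(e⁻) = Q/F = 5.433×10^5/96485 = 5.631 mol
2Cl⁻ → Cl₂ + 2e⁻, so n(Cl₂) = 5.631 / 2 = 2.816 mol
V = 2.816 × 22.4 = 63.08 L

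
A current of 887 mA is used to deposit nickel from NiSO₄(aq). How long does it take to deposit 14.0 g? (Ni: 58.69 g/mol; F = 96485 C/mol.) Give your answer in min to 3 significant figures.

n(Ni) = 14.0 / 58.69 = 0.2385 mol
Ni²⁺ + 2e⁻ → Ni, so n(e⁻) = 2 × 0.2385 = 0.4770 mol
Q = 0.4770 × 96485 = 46020 C
t = Q / I = 46020 / 0.887 = 51880 s = 865 min

865 min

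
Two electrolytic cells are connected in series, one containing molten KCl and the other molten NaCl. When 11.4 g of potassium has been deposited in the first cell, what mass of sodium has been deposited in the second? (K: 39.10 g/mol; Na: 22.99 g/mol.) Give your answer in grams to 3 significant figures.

n(K) = 11.4 / 39.10 = 0.2916 mol
K⁺ + e⁻ → K, so n(e⁻) = 0.2916 mol
The cells are in series, so the same charge (and hence the same n(e⁻) = 0.2916 mol) passes through both.
Na⁺ + e⁻ → Na, so n(Na) = 0.2916 mol
m(Na) = 0.2916 × 22.99 = 6.70 g

6.70 g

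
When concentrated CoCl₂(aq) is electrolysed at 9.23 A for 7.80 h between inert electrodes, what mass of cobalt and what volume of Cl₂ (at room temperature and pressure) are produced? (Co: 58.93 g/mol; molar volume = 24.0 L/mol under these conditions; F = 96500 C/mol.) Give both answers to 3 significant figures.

Q = 9.23 × 28080 = 2.592×10^5 C; n(e⁻) = 2.592×10^5 / 96500 = 2.686 mol
Cathode: Co²⁺ + 2e⁻ → Co → n(Co) = 2.686/2 = 1.343 mol → 79.1 g
Anode: 2Cl⁻ → Cl₂ + 2e⁻ → n(Cl₂) = 2.686/2 = 1.343 mol → 32.2 L

79.1 g Co; 32.2 L Cl₂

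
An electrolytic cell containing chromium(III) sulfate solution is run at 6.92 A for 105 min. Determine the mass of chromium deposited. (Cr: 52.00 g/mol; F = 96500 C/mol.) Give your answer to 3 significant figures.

Q = 6.92 A × 6300 s = 43600 C
n(e⁻) = 43600 / 96500 = 0.4518 mol
Cr³⁺ + 3e⁻ → Cr, so n(Cr) = 0.4518 / 3 = 0.1506 mol
m = 0.1506 × 52.00 = 7.83 g

7.83 g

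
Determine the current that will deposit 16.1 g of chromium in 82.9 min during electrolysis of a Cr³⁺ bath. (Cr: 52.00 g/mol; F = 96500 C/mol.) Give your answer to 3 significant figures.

18.0 A

n(Cr) = 16.1 / 52.00 = 0.3096 mol
Cr³⁺ + 3e⁻ → Cr, so n(e⁻) = 3 × 0.3096 = 0.9288 mol
Q = 0.9288 × 96500 = 89630 C
I = Q / t = 89630 / 4974 s = 18.0 A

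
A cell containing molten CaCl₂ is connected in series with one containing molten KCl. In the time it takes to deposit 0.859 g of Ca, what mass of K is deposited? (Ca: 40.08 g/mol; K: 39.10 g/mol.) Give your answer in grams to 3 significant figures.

1.68 g

n(Ca) = 0.859 / 40.08 = 0.02143 mol
Ca²⁺ + 2e⁻ → Ca, so n(e⁻) = 2 × 0.02143 = 0.04286 mol
The cells are in series, so the same charge (and hence the same n(e⁻) = 0.04286 mol) passes through both.
K⁺ + e⁻ → K, so n(K) = 0.04286 mol
m(K) = 0.04286 × 39.10 = 1.68 g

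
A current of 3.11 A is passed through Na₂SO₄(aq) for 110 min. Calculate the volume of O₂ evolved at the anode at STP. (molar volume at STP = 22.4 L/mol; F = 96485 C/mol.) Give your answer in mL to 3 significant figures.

Charge passed = 3.11 × 6600 = 20530 C
n(e⁻) = 20530 / 96485 = 0.2128 mol
2H₂O → O₂ + 4H⁺ + 4e⁻, so n(O₂) = 0.2128 / 4 = 0.05320 mol
V = 0.05320 × 22.4 = 1.192 L
= 1190 mL

1190 mL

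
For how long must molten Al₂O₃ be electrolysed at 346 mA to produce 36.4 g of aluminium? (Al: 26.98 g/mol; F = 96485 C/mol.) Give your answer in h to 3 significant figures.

n(Al) = 36.4 / 26.98 = 1.349 mol
Al³⁺ + 3e⁻ → Al, so n(e⁻) = 3 × 1.349 = 4.047 mol
Q = 4.047 × 96485 = 3.905×10^5 C
t = Q / I = 3.905×10^5 / 0.346 = 1.129×10^6 s = 314 h

314 h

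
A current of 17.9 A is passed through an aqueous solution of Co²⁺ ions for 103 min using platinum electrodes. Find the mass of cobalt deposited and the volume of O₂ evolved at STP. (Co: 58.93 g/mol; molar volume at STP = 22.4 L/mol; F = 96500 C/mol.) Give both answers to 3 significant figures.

33.8 g Co; 6.42 L O₂

Q = 17.9 × 6180 = 1.106×10^5 C; n(e⁻) = 1.106×10^5 / 96500 = 1.146 mol
Cathode: Co²⁺ + 2e⁻ → Co → n(Co) = 1.146/2 = 0.5730 mol → 33.8 g
Anode: 2H₂O → O₂ + 4H⁺ + 4e⁻ → n(O₂) = 1.146/4 = 0.2865 mol → 6.42 L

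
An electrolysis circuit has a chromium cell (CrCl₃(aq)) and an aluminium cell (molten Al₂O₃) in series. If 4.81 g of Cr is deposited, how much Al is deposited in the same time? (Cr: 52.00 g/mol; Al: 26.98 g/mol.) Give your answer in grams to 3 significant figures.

n(Cr) = 4.81 / 52.00 = 0.09250 mol
Cr³⁺ + 3e⁻ → Cr, so n(e⁻) = 3 × 0.09250 = 0.2775 mol
Same current for the same time ⇒ same n(e⁻) = 0.2775 mol in both cells.
Al³⁺ + 3e⁻ → Al, so n(Al) = 0.2775 / 3 = 0.09250 mol
m(Al) = 0.09250 × 26.98 = 2.50 g

2.50 g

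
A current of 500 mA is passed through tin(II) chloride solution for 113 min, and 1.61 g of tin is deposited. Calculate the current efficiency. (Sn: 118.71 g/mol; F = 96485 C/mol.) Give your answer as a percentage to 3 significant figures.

Q = 0.500 × 6780 = 3390 C
n(e⁻) = 3390 / 96485 = 0.03513 mol
Sn²⁺ + 2e⁻ → Sn, so theoretical n(Sn) = 0.01757 mol → 2.086 g
Efficiency = 1.61 / 2.086 = 0.7718 = 77.2%

77.2%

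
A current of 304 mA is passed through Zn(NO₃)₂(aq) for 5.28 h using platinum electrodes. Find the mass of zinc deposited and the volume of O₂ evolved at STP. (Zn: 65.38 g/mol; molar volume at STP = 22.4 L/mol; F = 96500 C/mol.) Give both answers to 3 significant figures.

1.96 g Zn; 0.335 L O₂

Q = 0.304 × 19008 = 5778 C; n(e⁻) = 5778 / 96500 = 0.05988 mol
Cathode: Zn²⁺ + 2e⁻ → Zn → n(Zn) = 0.05988/2 = 0.02994 mol → 1.96 g
Anode: 2H₂O → O₂ + 4H⁺ + 4e⁻ → n(O₂) = 0.05988/4 = 0.01497 mol → 0.335 L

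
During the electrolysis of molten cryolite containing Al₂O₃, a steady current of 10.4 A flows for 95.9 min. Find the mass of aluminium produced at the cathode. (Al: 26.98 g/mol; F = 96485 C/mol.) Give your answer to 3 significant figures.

Charge passed = 10.4 × 5754 = 59840 C
n(e⁻) = Q/F = 59840/96485 = 0.6202 mol
Al³⁺ + 3e⁻ → Al, so n(Al) = 0.6202 / 3 = 0.2067 mol
m = 0.2067 × 26.98 = 5.58 g

5.58 g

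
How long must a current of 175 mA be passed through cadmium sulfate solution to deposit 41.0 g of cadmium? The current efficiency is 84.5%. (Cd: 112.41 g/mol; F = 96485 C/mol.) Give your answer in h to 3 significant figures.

n(Cd) = 41.0 / 112.41 = 0.3647 mol
Cd²⁺ + 2e⁻ → Cd, so n(e⁻) = 2 × 0.3647 = 0.7294 mol
Q = 0.7294 × 96485 / 0.845 = 83290 C
t = Q / I = 83290 / 0.175 = 4.759×10^5 s = 132 h

132 h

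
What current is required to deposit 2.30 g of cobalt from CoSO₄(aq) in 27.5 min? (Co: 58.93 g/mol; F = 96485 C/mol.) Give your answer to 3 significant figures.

n(Co) = 2.30 / 58.93 = 0.03903 mol
Co²⁺ + 2e⁻ → Co, so n(e⁻) = 2 × 0.03903 = 0.07806 mol
Q = 0.07806 × 96485 = 7532 C
I = Q / t = 7532 / 1650 s = 4.56 A

4.56 A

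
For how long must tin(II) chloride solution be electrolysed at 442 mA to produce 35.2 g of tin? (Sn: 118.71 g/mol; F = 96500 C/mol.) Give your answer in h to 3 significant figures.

n(Sn) = 35.2 / 118.71 = 0.2965 mol
Sn²⁺ + 2e⁻ → Sn, so n(e⁻) = 2 × 0.2965 = 0.5930 mol
Q = 0.5930 × 96500 = 57220 C
t = Q / I = 57220 / 0.442 = 1.295×10^5 s = 36.0 h

36.0 h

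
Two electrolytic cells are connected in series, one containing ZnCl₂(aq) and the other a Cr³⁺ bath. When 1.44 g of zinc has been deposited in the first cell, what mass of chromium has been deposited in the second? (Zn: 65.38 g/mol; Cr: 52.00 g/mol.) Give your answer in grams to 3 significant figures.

0.764 g

n(Zn) = 1.44 / 65.38 = 0.02203 mol
Zn²⁺ + 2e⁻ → Zn, so n(e⁻) = 2 × 0.02203 = 0.04406 mol
In series, the same 0.04406 mol of electrons flows through the second cell.
Cr³⁺ + 3e⁻ → Cr, so n(Cr) = 0.04406 / 3 = 0.01469 mol
m(Cr) = 0.01469 × 52.00 = 0.764 g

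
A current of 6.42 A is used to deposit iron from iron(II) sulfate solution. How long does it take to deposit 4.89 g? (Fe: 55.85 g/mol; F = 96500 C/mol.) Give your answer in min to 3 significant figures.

43.9 min

n(Fe) = 4.89 / 55.85 = 0.08756 mol
Fe²⁺ + 2e⁻ → Fe, so n(e⁻) = 2 × 0.08756 = 0.1751 mol
Q = 0.1751 × 96500 = 16900 C
t = Q / I = 16900 / 6.42 = 2632 s = 43.9 min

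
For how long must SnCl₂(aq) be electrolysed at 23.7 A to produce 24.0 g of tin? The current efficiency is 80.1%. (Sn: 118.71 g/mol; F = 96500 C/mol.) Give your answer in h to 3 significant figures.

n(Sn) = 24.0 / 118.71 = 0.2022 mol
Sn²⁺ + 2e⁻ → Sn, so n(e⁻) = 2 × 0.2022 = 0.4044 mol
Q = 0.4044 × 96500 / 0.801 = 48720 C
t = Q / I = 48720 / 23.7 = 2056 s = 0.571 h

0.571 h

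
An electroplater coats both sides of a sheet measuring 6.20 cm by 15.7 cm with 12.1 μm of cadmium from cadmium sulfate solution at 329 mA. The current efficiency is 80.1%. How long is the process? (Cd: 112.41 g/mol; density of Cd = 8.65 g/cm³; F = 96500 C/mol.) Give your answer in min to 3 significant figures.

Plated area = 2 × 6.20 × 15.7 = 194.7 cm²
Volume = 194.7 × 12.1×10⁻⁴ cm = 0.2356 cm³
m(Cd) = 0.2356 × 8.65 = 2.038 g
n(Cd) = 2.038 / 112.41 = 0.01813 mol; n(e⁻) = 2 × 0.01813 = 0.03626 mol
Q = 0.03626 × 96500 / 0.801 = 4368 C
t = 4368 / 0.329 = 13280 s = 221 min

221 min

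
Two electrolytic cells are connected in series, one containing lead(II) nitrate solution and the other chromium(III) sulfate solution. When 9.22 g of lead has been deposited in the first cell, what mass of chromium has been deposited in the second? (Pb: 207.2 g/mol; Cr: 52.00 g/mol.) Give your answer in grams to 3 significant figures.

n(Pb) = 9.22 / 207.2 = 0.04450 mol
Pb²⁺ + 2e⁻ → Pb, so n(e⁻) = 2 × 0.04450 = 0.08900 mol
Since the cells are in series, n(e⁻) in the Cr cell is also 0.08900 mol.
Cr³⁺ + 3e⁻ → Cr, so n(Cr) = 0.08900 / 3 = 0.02967 mol
m(Cr) = 0.02967 × 52.00 = 1.54 g

1.54 g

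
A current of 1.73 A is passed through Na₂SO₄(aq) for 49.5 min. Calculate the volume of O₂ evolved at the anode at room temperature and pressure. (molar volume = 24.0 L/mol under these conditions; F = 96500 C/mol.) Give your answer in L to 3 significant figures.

0.319 L

Q = It = 1.73 × 2970 = 5138 C
n(e⁻) = 5138 / 96500 = 0.05324 mol
2H₂O → O₂ + 4H⁺ + 4e⁻, so n(O₂) = 0.05324 / 4 = 0.01331 mol
V = 0.01331 × 24.0 = 0.3194 L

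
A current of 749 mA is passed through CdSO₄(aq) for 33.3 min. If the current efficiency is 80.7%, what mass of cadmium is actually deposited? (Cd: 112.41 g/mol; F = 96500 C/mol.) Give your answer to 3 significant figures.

Q = 0.749 × 1998 = 1497 C
n(e⁻) = 1497 / 96500 = 0.01551 mol
Cd²⁺ + 2e⁻ → Cd, so theoretical m(Cd) = 0.007755 × 112.41 = 0.8717 g
Actual mass = 80.7% × 0.8717 = 0.703 g

0.703 g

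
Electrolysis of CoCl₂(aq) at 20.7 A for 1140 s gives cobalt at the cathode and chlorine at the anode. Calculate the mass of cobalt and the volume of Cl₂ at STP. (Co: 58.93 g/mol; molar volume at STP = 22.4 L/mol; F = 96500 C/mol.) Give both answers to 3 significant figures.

Q = 20.7 × 1140 = 23600 C; n(e⁻) = 23600 / 96500 = 0.2446 mol
Cathode: Co²⁺ + 2e⁻ → Co → n(Co) = 0.2446/2 = 0.1223 mol → 7.21 g
Anode: 2Cl⁻ → Cl₂ + 2e⁻ → n(Cl₂) = 0.2446/2 = 0.1223 mol → 2.74 L

7.21 g Co; 2.74 L Cl₂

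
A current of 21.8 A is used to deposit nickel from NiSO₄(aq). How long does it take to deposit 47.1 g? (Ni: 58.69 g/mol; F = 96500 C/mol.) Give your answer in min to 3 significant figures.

118 min

n(Ni) = 47.1 / 58.69 = 0.8025 mol
Ni²⁺ + 2e⁻ → Ni, so n(e⁻) = 2 × 0.8025 = 1.605 mol
Q = 1.605 × 96500 = 1.549×10^5 C
t = Q / I = 1.549×10^5 / 21.8 = 7106 s = 118 min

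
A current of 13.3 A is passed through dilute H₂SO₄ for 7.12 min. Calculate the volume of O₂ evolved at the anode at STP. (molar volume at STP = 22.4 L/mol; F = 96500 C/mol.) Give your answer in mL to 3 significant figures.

Q = It = 13.3 × 427.2 = 5682 C
Moles of electrons = 5682 / 96500 = 0.05888 mol
2H₂O → O₂ + 4H⁺ + 4e⁻, so n(O₂) = 0.05888 / 4 = 0.01472 mol
V = 0.01472 × 22.4 = 0.3297 L
= 330 mL

330 mL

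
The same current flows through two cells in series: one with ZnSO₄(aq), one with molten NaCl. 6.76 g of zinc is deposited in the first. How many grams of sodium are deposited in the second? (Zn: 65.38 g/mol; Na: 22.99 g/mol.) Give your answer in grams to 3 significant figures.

4.75 g

n(Zn) = 6.76 / 65.38 = 0.1034 mol
Zn²⁺ + 2e⁻ → Zn, so n(e⁻) = 2 × 0.1034 = 0.2068 mol
The cells are in series, so the same charge (and hence the same n(e⁻) = 0.2068 mol) passes through both.
Na⁺ + e⁻ → Na, so n(Na) = 0.2068 mol
m(Na) = 0.2068 × 22.99 = 4.75 g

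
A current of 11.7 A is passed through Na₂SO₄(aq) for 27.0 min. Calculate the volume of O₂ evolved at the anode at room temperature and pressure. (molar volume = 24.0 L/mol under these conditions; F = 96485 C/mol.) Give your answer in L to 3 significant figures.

1.18 L

Charge passed = 11.7 × 1620 = 18950 C
n(e⁻) = Q/F = 18950/96485 = 0.1964 mol
2H₂O → O₂ + 4H⁺ + 4e⁻, so n(O₂) = 0.1964 / 4 = 0.04910 mol
V = 0.04910 × 24.0 = 1.178 L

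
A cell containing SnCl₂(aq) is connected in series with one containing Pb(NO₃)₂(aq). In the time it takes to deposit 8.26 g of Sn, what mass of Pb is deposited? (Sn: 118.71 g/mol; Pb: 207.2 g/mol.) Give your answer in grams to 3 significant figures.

14.4 g

n(Sn) = 8.26 / 118.71 = 0.06958 mol
Sn²⁺ + 2e⁻ → Sn, so n(e⁻) = 2 × 0.06958 = 0.1392 mol
Since the cells are in series, n(e⁻) in the Pb cell is also 0.1392 mol.
Pb²⁺ + 2e⁻ → Pb, so n(Pb) = 0.1392 / 2 = 0.06960 mol
m(Pb) = 0.06960 × 207.2 = 14.4 g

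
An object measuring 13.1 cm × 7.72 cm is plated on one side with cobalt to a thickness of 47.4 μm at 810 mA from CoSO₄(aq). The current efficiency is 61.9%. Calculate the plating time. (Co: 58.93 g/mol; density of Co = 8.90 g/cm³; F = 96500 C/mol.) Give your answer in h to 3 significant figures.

Plated area = 13.1 × 7.72 = 101.1 cm²
Volume = 101.1 × 47.4×10⁻⁴ cm = 0.4792 cm³
m(Co) = 0.4792 × 8.90 = 4.265 g
n(Co) = 4.265 / 58.93 = 0.07237 mol; n(e⁻) = 2 × 0.07237 = 0.1447 mol
Q = 0.1447 × 96500 / 0.619 = 22560 C
t = 22560 / 0.810 = 27850 s = 7.74 h

7.74 h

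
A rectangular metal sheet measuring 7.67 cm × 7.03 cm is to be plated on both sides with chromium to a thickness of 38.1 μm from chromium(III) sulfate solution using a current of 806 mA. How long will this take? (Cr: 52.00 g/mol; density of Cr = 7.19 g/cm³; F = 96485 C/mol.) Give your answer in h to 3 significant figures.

Plated area = 2 × 7.67 × 7.03 = 107.8 cm²
Volume = 107.8 × 38.1×10⁻⁴ cm = 0.4107 cm³
m(Cr) = 0.4107 × 7.19 = 2.953 g
n(Cr) = 2.953 / 52.00 = 0.05679 mol; n(e⁻) = 3 × 0.05679 = 0.1704 mol
Q = 0.1704 × 96485 = 16440 C
t = 16440 / 0.806 = 20400 s = 5.67 h

5.67 h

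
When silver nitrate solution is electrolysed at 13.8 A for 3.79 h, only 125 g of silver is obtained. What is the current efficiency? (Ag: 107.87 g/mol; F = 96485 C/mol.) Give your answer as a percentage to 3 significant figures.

59.4%

Q = 13.8 × 13644 = 1.883×10^5 C
n(e⁻) = 1.883×10^5 / 96485 = 1.952 mol
Ag⁺ + e⁻ → Ag, so theoretical n(Ag) = 1.952 mol → 210.6 g
Efficiency = 125 / 210.6 = 0.5935 = 59.4%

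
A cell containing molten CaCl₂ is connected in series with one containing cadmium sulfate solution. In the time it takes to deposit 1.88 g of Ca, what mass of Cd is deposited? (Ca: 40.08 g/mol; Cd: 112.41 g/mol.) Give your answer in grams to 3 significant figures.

5.27 g

n(Ca) = 1.88 / 40.08 = 0.04691 mol
Ca²⁺ + 2e⁻ → Ca, so n(e⁻) = 2 × 0.04691 = 0.09382 mol
The cells are in series, so the same charge (and hence the same n(e⁻) = 0.09382 mol) passes through both.
Cd²⁺ + 2e⁻ → Cd, so n(Cd) = 0.09382 / 2 = 0.04691 mol
m(Cd) = 0.04691 × 112.41 = 5.27 g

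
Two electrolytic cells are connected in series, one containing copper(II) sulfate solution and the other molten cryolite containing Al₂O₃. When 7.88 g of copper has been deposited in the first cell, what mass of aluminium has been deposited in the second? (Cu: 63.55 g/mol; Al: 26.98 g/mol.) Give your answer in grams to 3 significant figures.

2.23 g

n(Cu) = 7.88 / 63.55 = 0.1240 mol
Cu²⁺ + 2e⁻ → Cu, so n(e⁻) = 2 × 0.1240 = 0.2480 mol
Same current for the same time ⇒ same n(e⁻) = 0.2480 mol in both cells.
Al³⁺ + 3e⁻ → Al, so n(Al) = 0.2480 / 3 = 0.08267 mol
m(Al) = 0.08267 × 26.98 = 2.23 g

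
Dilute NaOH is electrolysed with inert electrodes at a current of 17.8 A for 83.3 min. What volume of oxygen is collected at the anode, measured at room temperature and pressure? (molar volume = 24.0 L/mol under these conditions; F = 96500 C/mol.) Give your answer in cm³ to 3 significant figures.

5530 cm³

Q = 17.8 A × 4998 s = 88960 C
n(e⁻) = 88960 / 96500 = 0.9219 mol
2H₂O → O₂ + 4H⁺ + 4e⁻, so n(O₂) = 0.9219 / 4 = 0.2305 mol
V = 0.2305 × 24.0 = 5.532 L
= 5530 cm³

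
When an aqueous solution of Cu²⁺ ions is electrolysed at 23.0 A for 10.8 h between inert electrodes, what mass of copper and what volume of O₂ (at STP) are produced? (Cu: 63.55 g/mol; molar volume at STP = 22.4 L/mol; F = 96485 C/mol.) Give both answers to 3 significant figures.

Q = 23.0 × 38880 = 8.942×10^5 C; n(e⁻) = 8.942×10^5 / 96485 = 9.268 mol
Cathode: Cu²⁺ + 2e⁻ → Cu → n(Cu) = 9.268/2 = 4.634 mol → 294 g
Anode: 2H₂O → O₂ + 4H⁺ + 4e⁻ → n(O₂) = 9.268/4 = 2.317 mol → 51.9 L

294 g Cu; 51.9 L O₂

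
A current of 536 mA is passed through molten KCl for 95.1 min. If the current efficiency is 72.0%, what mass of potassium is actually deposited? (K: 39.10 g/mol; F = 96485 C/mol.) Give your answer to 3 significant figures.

Q = 0.536 × 5706 = 3058 C
n(e⁻) = 3058 / 96485 = 0.03169 mol
K⁺ + e⁻ → K, so theoretical m(K) = 0.03169 × 39.10 = 1.239 g
Actual mass = 72.0% × 1.239 = 0.892 g

0.892 g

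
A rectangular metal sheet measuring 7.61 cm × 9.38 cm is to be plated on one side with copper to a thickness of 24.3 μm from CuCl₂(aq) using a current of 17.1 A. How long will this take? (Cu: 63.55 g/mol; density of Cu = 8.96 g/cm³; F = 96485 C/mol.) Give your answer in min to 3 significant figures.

Plated area = 7.61 × 9.38 = 71.38 cm²
Volume = 71.38 × 24.3×10⁻⁴ cm = 0.1735 cm³
m(Cu) = 0.1735 × 8.96 = 1.555 g
n(Cu) = 1.555 / 63.55 = 0.02447 mol; n(e⁻) = 2 × 0.02447 = 0.04894 mol
Q = 0.04894 × 96485 = 4722 C
t = 4722 / 17.1 = 276.1 s = 4.60 min

4.60 min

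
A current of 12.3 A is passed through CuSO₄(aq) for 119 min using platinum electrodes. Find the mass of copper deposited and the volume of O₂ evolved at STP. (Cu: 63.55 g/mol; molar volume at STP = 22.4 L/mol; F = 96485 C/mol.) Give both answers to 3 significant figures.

Q = 12.3 × 7140 = 87820 C; n(e⁻) = 87820 / 96485 = 0.9102 mol
Cathode: Cu²⁺ + 2e⁻ → Cu → n(Cu) = 0.9102/2 = 0.4551 mol → 28.9 g
Anode: 2H₂O → O₂ + 4H⁺ + 4e⁻ → n(O₂) = 0.9102/4 = 0.2276 mol → 5.10 L

28.9 g Cu; 5.10 L O₂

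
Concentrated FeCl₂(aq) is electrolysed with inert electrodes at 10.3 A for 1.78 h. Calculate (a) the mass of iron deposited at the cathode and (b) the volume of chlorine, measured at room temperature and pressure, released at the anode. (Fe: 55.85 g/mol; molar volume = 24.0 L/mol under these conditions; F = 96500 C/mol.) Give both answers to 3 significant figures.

Q = 10.3 × 6408 = 66000 C; n(e⁻) = 66000 / 96500 = 0.6839 mol
Cathode: Fe²⁺ + 2e⁻ → Fe → n(Fe) = 0.6839/2 = 0.3420 mol → 19.1 g
Anode: 2Cl⁻ → Cl₂ + 2e⁻ → n(Cl₂) = 0.6839/2 = 0.3420 mol → 8.21 L

19.1 g Fe; 8.21 L Cl₂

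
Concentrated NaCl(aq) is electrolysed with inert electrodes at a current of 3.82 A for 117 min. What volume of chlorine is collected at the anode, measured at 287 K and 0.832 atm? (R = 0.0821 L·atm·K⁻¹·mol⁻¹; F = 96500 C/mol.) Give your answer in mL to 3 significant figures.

Charge passed = 3.82 × 7020 = 26820 C
Moles of electrons = 26820 / 96500 = 0.2779 mol
2Cl⁻ → Cl₂ + 2e⁻, so n(Cl₂) = 0.2779 / 2 = 0.1390 mol
V = nRT/P = 0.1390 × 0.0821 × 287 / 0.832 = 3.937 L
= 3940 mL

3940 mL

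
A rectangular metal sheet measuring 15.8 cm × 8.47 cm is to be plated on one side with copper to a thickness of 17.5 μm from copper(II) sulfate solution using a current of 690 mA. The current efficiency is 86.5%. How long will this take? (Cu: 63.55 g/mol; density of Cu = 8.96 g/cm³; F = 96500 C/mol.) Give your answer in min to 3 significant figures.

178 min

Plated area = 15.8 × 8.47 = 133.8 cm²
Volume = 133.8 × 17.5×10⁻⁴ cm = 0.2342 cm³
m(Cu) = 0.2342 × 8.96 = 2.098 g
n(Cu) = 2.098 / 63.55 = 0.03301 mol; n(e⁻) = 2 × 0.03301 = 0.06602 mol
Q = 0.06602 × 96500 / 0.865 = 7365 C
t = 7365 / 0.690 = 10670 s = 178 min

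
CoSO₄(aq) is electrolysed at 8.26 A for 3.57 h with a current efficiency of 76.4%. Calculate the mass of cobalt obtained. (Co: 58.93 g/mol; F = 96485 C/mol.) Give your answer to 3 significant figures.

Q = 8.26 × 12852 = 1.062×10^5 C
n(e⁻) = 1.062×10^5 / 96485 = 1.101 mol
Co²⁺ + 2e⁻ → Co, so theoretical m(Co) = 0.5505 × 58.93 = 32.44 g
Actual mass = 76.4% × 32.44 = 24.8 g

24.8 g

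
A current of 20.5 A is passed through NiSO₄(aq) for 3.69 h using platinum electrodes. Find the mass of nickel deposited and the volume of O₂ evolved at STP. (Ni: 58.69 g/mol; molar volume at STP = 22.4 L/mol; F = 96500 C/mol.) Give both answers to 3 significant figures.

Q = 20.5 × 13284 = 2.723×10^5 C; n(e⁻) = 2.723×10^5 / 96500 = 2.822 mol
Cathode: Ni²⁺ + 2e⁻ → Ni → n(Ni) = 2.822/2 = 1.411 mol → 82.8 g
Anode: 2H₂O → O₂ + 4H⁺ + 4e⁻ → n(O₂) = 2.822/4 = 0.7055 mol → 15.8 L

82.8 g Ni; 15.8 L O₂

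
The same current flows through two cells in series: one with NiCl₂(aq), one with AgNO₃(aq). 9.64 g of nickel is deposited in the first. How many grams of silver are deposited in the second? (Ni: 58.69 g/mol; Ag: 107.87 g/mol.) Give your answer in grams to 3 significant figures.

n(Ni) = 9.64 / 58.69 = 0.1643 mol
Ni²⁺ + 2e⁻ → Ni, so n(e⁻) = 2 × 0.1643 = 0.3286 mol
Same current for the same time ⇒ same n(e⁻) = 0.3286 mol in both cells.
Ag⁺ + e⁻ → Ag, so n(Ag) = 0.3286 mol
m(Ag) = 0.3286 × 107.87 = 35.4 g

35.4 g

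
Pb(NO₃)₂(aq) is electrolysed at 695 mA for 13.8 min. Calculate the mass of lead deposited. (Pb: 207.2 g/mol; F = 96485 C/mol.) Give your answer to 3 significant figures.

0.618 g

Q = 0.695 A × 828 s = 575.5 C
n(e⁻) = 575.5 / 96485 = 0.005965 mol
Pb²⁺ + 2e⁻ → Pb, so n(Pb) = 0.005965 / 2 = 0.002983 mol
m = 0.002983 × 207.2 = 0.618 g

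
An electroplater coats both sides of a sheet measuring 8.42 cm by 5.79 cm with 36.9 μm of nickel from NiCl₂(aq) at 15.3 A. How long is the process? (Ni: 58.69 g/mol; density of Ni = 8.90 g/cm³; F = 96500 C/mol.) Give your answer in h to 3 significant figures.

0.191 h

Plated area = 2 × 8.42 × 5.79 = 97.50 cm²
Volume = 97.50 × 36.9×10⁻⁴ cm = 0.3598 cm³
m(Ni) = 0.3598 × 8.90 = 3.202 g
n(Ni) = 3.202 / 58.69 = 0.05456 mol; n(e⁻) = 2 × 0.05456 = 0.1091 mol
Q = 0.1091 × 96500 = 10530 C
t = 10530 / 15.3 = 688.2 s = 0.191 h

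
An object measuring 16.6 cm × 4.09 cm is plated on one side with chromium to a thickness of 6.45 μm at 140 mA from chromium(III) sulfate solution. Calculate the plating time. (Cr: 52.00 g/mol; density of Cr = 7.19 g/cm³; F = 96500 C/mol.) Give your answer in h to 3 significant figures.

3.48 h

Plated area = 16.6 × 4.09 = 67.89 cm²
Volume = 67.89 × 6.45×10⁻⁴ cm = 0.04379 cm³
m(Cr) = 0.04379 × 7.19 = 0.3149 g
n(Cr) = 0.3149 / 52.00 = 0.006056 mol; n(e⁻) = 3 × 0.006056 = 0.01817 mol
Q = 0.01817 × 96500 = 1753 C
t = 1753 / 0.140 = 12520 s = 3.48 h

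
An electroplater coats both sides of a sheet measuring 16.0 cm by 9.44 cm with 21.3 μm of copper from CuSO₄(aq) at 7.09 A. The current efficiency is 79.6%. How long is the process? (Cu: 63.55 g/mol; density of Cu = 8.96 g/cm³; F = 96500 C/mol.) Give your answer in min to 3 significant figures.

Plated area = 2 × 16.0 × 9.44 = 302.1 cm²
Volume = 302.1 × 21.3×10⁻⁴ cm = 0.6435 cm³
m(Cu) = 0.6435 × 8.96 = 5.766 g
n(Cu) = 5.766 / 63.55 = 0.09073 mol; n(e⁻) = 2 × 0.09073 = 0.1815 mol
Q = 0.1815 × 96500 / 0.796 = 22000 C
t = 22000 / 7.09 = 3103 s = 51.7 min

51.7 min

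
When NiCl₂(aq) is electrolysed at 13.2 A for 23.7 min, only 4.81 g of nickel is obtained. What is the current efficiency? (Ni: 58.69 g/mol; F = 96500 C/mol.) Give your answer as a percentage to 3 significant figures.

84.3%

Q = 13.2 × 1422 = 18770 C
n(e⁻) = 18770 / 96500 = 0.1945 mol
Ni²⁺ + 2e⁻ → Ni, so theoretical n(Ni) = 0.09725 mol → 5.708 g
Efficiency = 4.81 / 5.708 = 0.8427 = 84.3%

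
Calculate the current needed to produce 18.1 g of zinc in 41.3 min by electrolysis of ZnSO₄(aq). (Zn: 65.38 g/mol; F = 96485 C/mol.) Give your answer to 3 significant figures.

21.6 A

n(Zn) = 18.1 / 65.38 = 0.2768 mol
Zn²⁺ + 2e⁻ → Zn, so n(e⁻) = 2 × 0.2768 = 0.5536 mol
Q = 0.5536 × 96485 = 53410 C
I = Q / t = 53410 / 2478 s = 21.6 A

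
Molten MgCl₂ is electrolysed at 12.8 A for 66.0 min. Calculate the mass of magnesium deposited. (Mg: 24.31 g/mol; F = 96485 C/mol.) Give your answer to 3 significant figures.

6.39 g

Charge passed = 12.8 × 3960 = 50690 C
n(e⁻) = Q/F = 50690/96485 = 0.5254 mol
Mg²⁺ + 2e⁻ → Mg, so n(Mg) = 0.5254 / 2 = 0.2627 mol
m = 0.2627 × 24.31 = 6.39 g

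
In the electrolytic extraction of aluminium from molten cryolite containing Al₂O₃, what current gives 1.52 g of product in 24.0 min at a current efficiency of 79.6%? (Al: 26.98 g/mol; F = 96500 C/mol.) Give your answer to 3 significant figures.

n(Al) = 1.52 / 26.98 = 0.05634 mol
Al³⁺ + 3e⁻ → Al, so n(e⁻) = 3 × 0.05634 = 0.1690 mol
Q = 0.1690 × 96500 / 0.796 = 20490 C
I = Q / t = 20490 / 1440 s = 14.2 A

14.2 A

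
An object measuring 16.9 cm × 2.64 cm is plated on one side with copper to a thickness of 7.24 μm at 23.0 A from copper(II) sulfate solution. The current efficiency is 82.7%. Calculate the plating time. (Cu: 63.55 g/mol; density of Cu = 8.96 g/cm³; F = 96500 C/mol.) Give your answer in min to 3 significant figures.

Plated area = 16.9 × 2.64 = 44.62 cm²
Volume = 44.62 × 7.24×10⁻⁴ cm = 0.03230 cm³
m(Cu) = 0.03230 × 8.96 = 0.2894 g
n(Cu) = 0.2894 / 63.55 = 0.004554 mol; n(e⁻) = 2 × 0.004554 = 0.009108 mol
Q = 0.009108 × 96500 / 0.827 = 1063 C
t = 1063 / 23.0 = 46.22 s = 0.770 min

0.770 min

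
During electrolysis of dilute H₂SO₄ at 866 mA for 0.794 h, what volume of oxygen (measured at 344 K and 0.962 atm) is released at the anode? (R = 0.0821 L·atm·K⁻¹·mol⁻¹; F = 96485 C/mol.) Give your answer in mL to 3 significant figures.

Q = It = 0.866 × 2858.4 = 2475 C
n(e⁻) = 2475 / 96485 = 0.02565 mol
2H₂O → O₂ + 4H⁺ + 4e⁻, so n(O₂) = 0.02565 / 4 = 0.006413 mol
V = nRT/P = 0.006413 × 0.0821 × 344 / 0.962 = 0.1883 L
= 188 mL

188 mL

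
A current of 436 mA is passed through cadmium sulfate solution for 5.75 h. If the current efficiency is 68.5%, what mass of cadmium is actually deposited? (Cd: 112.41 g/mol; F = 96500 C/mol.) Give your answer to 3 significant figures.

3.60 g

Q = 0.436 × 20700 = 9025 C
n(e⁻) = 9025 / 96500 = 0.09352 mol
Cd²⁺ + 2e⁻ → Cd, so theoretical m(Cd) = 0.04676 × 112.41 = 5.256 g
Actual mass = 68.5% × 5.256 = 3.60 g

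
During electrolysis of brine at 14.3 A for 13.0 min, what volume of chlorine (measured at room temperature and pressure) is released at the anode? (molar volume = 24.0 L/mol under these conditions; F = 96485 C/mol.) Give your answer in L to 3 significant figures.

1.39 L

Q = It = 14.3 × 780 = 11150 C
n(e⁻) = Q/F = 11150/96485 = 0.1156 mol
2Cl⁻ → Cl₂ + 2e⁻, so n(Cl₂) = 0.1156 / 2 = 0.05780 mol
V = 0.05780 × 24.0 = 1.387 L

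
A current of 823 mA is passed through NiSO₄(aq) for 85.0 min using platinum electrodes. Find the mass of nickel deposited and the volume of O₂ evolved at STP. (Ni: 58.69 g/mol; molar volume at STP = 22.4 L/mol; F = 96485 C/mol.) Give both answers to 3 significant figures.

1.28 g Ni; 0.244 L O₂

Q = 0.823 × 5100 = 4197 C; n(e⁻) = 4197 / 96485 = 0.04350 mol
Cathode: Ni²⁺ + 2e⁻ → Ni → n(Ni) = 0.04350/2 = 0.02175 mol → 1.28 g
Anode: 2H₂O → O₂ + 4H⁺ + 4e⁻ → n(O₂) = 0.04350/4 = 0.01088 mol → 0.244 L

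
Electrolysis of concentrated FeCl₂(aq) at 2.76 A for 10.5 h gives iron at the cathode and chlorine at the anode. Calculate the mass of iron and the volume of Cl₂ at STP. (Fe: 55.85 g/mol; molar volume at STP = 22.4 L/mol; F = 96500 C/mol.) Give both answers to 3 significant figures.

Q = 2.76 × 37800 = 1.043×10^5 C; n(e⁻) = 1.043×10^5 / 96500 = 1.081 mol
Cathode: Fe²⁺ + 2e⁻ → Fe → n(Fe) = 1.081/2 = 0.5405 mol → 30.2 g
Anode: 2Cl⁻ → Cl₂ + 2e⁻ → n(Cl₂) = 1.081/2 = 0.5405 mol → 12.1 L

30.2 g Fe; 12.1 L Cl₂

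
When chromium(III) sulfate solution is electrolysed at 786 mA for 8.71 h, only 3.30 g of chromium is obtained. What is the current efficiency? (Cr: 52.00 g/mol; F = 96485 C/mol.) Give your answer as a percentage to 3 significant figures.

Q = 0.786 × 31356 = 24650 C
n(e⁻) = 24650 / 96485 = 0.2555 mol
Cr³⁺ + 3e⁻ → Cr, so theoretical n(Cr) = 0.08517 mol → 4.429 g
Efficiency = 3.30 / 4.429 = 0.7451 = 74.5%

74.5%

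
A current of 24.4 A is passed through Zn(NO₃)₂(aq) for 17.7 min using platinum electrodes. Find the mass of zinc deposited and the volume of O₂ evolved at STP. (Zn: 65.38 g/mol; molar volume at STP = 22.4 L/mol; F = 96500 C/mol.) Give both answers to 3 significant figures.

8.78 g Zn; 1.50 L O₂

Q = 24.4 × 1062 = 25910 C; n(e⁻) = 25910 / 96500 = 0.2685 mol
Cathode: Zn²⁺ + 2e⁻ → Zn → n(Zn) = 0.2685/2 = 0.1343 mol → 8.78 g
Anode: 2H₂O → O₂ + 4H⁺ + 4e⁻ → n(O₂) = 0.2685/4 = 0.06713 mol → 1.50 L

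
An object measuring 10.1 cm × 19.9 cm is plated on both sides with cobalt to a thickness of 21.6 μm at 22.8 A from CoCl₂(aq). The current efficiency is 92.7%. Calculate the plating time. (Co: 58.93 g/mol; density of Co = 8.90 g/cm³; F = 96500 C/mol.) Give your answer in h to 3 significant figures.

0.333 h

Plated area = 2 × 10.1 × 19.9 = 402.0 cm²
Volume = 402.0 × 21.6×10⁻⁴ cm = 0.8683 cm³
m(Co) = 0.8683 × 8.90 = 7.728 g
n(Co) = 7.728 / 58.93 = 0.1311 mol; n(e⁻) = 2 × 0.1311 = 0.2622 mol
Q = 0.2622 × 96500 / 0.927 = 27290 C
t = 27290 / 22.8 = 1197 s = 0.333 h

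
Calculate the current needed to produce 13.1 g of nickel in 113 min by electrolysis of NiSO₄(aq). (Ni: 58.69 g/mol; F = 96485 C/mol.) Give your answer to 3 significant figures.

6.35 A

n(Ni) = 13.1 / 58.69 = 0.2232 mol
Ni²⁺ + 2e⁻ → Ni, so n(e⁻) = 2 × 0.2232 = 0.4464 mol
Q = 0.4464 × 96485 = 43070 C
I = Q / t = 43070 / 6780 s = 6.35 A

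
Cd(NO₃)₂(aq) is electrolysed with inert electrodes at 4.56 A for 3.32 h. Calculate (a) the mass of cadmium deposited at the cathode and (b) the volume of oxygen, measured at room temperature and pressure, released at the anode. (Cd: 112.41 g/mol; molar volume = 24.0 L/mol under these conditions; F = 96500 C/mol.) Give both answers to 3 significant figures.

31.7 g Cd; 3.39 L O₂

Q = 4.56 × 11952 = 54500 C; n(e⁻) = 54500 / 96500 = 0.5648 mol
Cathode: Cd²⁺ + 2e⁻ → Cd → n(Cd) = 0.5648/2 = 0.2824 mol → 31.7 g
Anode: 2H₂O → O₂ + 4H⁺ + 4e⁻ → n(O₂) = 0.5648/4 = 0.1412 mol → 3.39 L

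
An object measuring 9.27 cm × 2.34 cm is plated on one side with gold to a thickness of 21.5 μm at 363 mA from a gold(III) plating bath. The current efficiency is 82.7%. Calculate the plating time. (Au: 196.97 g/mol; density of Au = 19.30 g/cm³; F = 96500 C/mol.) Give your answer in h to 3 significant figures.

1.22 h

Plated area = 9.27 × 2.34 = 21.69 cm²
Volume = 21.69 × 21.5×10⁻⁴ cm = 0.04663 cm³
m(Au) = 0.04663 × 19.30 = 0.9000 g
n(Au) = 0.9000 / 196.97 = 0.004569 mol; n(e⁻) = 3 × 0.004569 = 0.01371 mol
Q = 0.01371 × 96500 / 0.827 = 1600 C
t = 1600 / 0.363 = 4408 s = 1.22 h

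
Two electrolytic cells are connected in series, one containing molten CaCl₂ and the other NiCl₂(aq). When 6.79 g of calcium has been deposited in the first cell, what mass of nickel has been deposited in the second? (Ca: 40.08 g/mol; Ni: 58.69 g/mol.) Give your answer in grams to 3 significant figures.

9.94 g

n(Ca) = 6.79 / 40.08 = 0.1694 mol
Ca²⁺ + 2e⁻ → Ca, so n(e⁻) = 2 × 0.1694 = 0.3388 mol
Since the cells are in series, n(e⁻) in the Ni cell is also 0.3388 mol.
Ni²⁺ + 2e⁻ → Ni, so n(Ni) = 0.3388 / 2 = 0.1694 mol
m(Ni) = 0.1694 × 58.69 = 9.94 g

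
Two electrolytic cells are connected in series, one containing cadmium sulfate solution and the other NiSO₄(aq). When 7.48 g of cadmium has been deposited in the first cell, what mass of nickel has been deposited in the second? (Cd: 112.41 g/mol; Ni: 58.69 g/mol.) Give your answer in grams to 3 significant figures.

3.91 g

n(Cd) = 7.48 / 112.41 = 0.06654 mol
Cd²⁺ + 2e⁻ → Cd, so n(e⁻) = 2 × 0.06654 = 0.1331 mol
The cells are in series, so the same charge (and hence the same n(e⁻) = 0.1331 mol) passes through both.
Ni²⁺ + 2e⁻ → Ni, so n(Ni) = 0.1331 / 2 = 0.06655 mol
m(Ni) = 0.06655 × 58.69 = 3.91 g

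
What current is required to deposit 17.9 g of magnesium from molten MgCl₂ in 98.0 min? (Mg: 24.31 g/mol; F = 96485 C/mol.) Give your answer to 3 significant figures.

n(Mg) = 17.9 / 24.31 = 0.7363 mol
Mg²⁺ + 2e⁻ → Mg, so n(e⁻) = 2 × 0.7363 = 1.473 mol
Q = 1.473 × 96485 = 1.421×10^5 C
I = Q / t = 1.421×10^5 / 5880 s = 24.2 A

24.2 A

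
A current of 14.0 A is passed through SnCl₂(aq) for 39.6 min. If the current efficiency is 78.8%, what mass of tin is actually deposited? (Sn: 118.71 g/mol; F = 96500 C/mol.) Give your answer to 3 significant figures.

16.1 g

Q = 14.0 × 2376 = 33260 C
n(e⁻) = 33260 / 96500 = 0.3447 mol
Sn²⁺ + 2e⁻ → Sn, so theoretical m(Sn) = 0.1724 × 118.71 = 20.47 g
Actual mass = 78.8% × 20.47 = 16.1 g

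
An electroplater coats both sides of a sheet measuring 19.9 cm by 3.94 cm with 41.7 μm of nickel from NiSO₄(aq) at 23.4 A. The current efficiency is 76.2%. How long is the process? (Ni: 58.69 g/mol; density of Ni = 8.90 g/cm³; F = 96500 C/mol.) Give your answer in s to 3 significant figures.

1070 s

Plated area = 2 × 19.9 × 3.94 = 156.8 cm²
Volume = 156.8 × 41.7×10⁻⁴ cm = 0.6539 cm³
m(Ni) = 0.6539 × 8.90 = 5.820 g
n(Ni) = 5.820 / 58.69 = 0.09917 mol; n(e⁻) = 2 × 0.09917 = 0.1983 mol
Q = 0.1983 × 96500 / 0.762 = 25110 C
t = 25110 / 23.4 = 1073 s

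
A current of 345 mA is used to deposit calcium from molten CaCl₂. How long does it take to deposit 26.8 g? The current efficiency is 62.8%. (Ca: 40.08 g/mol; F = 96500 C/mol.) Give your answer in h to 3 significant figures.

n(Ca) = 26.8 / 40.08 = 0.6687 mol
Ca²⁺ + 2e⁻ → Ca, so n(e⁻) = 2 × 0.6687 = 1.337 mol
Q = 1.337 × 96500 / 0.628 = 2.054×10^5 C
t = Q / I = 2.054×10^5 / 0.345 = 5.954×10^5 s = 165 h

165 h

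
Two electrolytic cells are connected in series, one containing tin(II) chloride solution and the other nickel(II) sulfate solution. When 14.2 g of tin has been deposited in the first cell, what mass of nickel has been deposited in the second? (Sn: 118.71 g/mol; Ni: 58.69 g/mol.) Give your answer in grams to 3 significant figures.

7.02 g

n(Sn) = 14.2 / 118.71 = 0.1196 mol
Sn²⁺ + 2e⁻ → Sn, so n(e⁻) = 2 × 0.1196 = 0.2392 mol
In series, the same 0.2392 mol of electrons flows through the second cell.
Ni²⁺ + 2e⁻ → Ni, so n(Ni) = 0.2392 / 2 = 0.1196 mol
m(Ni) = 0.1196 × 58.69 = 7.02 g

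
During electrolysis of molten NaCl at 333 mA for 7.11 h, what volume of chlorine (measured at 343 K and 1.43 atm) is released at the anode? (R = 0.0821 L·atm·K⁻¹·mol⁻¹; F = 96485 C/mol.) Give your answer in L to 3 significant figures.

Q = 0.333 A × 25596 s = 8523 C
Moles of electrons = 8523 / 96485 = 0.08833 mol
2Cl⁻ → Cl₂ + 2e⁻, so n(Cl₂) = 0.08833 / 2 = 0.04417 mol
V = nRT/P = 0.04417 × 0.0821 × 343 / 1.43 = 0.8698 L

0.870 L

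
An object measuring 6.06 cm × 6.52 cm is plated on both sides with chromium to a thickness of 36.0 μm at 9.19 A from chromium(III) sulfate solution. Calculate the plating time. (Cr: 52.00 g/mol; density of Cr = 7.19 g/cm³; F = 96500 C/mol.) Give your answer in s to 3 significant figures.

Plated area = 2 × 6.06 × 6.52 = 79.02 cm²
Volume = 79.02 × 36.0×10⁻⁴ cm = 0.2845 cm³
m(Cr) = 0.2845 × 7.19 = 2.046 g
n(Cr) = 2.046 / 52.00 = 0.03935 mol; n(e⁻) = 3 × 0.03935 = 0.1181 mol
Q = 0.1181 × 96500 = 11400 C
t = 11400 / 9.19 = 1240 s

1240 s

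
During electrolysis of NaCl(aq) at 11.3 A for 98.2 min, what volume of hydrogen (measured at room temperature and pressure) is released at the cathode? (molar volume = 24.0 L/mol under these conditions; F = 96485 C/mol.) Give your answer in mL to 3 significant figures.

8280 mL

Q = 11.3 A × 5892 s = 66580 C
n(e⁻) = 66580 / 96485 = 0.6901 mol
2H⁺ + 2e⁻ → H₂, so n(H₂) = 0.6901 / 2 = 0.3451 mol
V = 0.3451 × 24.0 = 8.282 L
= 8280 mL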